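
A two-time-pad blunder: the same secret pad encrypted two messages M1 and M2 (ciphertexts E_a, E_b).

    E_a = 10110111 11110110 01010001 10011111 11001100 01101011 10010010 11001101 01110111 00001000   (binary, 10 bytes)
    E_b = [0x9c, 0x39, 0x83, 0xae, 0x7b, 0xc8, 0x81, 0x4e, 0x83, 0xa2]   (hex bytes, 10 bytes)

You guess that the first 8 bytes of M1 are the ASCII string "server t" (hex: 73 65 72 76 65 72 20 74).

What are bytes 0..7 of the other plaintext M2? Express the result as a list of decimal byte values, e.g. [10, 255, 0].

First, E_a ⊕ E_b = (M1 ⊕ K) ⊕ (M2 ⊕ K) = M1 ⊕ M2, so the key drops out. Then M2 = (M1 ⊕ M2) ⊕ M1 over the first 8 bytes.
byte 0: (b7 XOR 9c) XOR 73 = 2b XOR 73 = 58
byte 1: (f6 XOR 39) XOR 65 = cf XOR 65 = aa
byte 2: (51 XOR 83) XOR 72 = d2 XOR 72 = a0
byte 3: (9f XOR ae) XOR 76 = 31 XOR 76 = 47
byte 4: (cc XOR 7b) XOR 65 = b7 XOR 65 = d2
byte 5: (6b XOR c8) XOR 72 = a3 XOR 72 = d1
byte 6: (92 XOR 81) XOR 20 = 13 XOR 20 = 33
byte 7: (cd XOR 4e) XOR 74 = 83 XOR 74 = f7

[88, 170, 160, 71, 210, 209, 51, 247]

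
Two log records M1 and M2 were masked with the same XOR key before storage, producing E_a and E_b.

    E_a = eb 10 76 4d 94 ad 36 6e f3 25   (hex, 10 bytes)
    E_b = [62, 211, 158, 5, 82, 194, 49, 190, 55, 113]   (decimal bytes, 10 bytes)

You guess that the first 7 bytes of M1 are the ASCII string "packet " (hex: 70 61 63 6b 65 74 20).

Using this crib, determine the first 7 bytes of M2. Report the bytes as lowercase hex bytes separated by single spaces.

a5 a2 8b 23 a3 1b 27

First, E_a ⊕ E_b = (M1 ⊕ K) ⊕ (M2 ⊕ K) = M1 ⊕ M2, so the key drops out. Then M2 = (M1 ⊕ M2) ⊕ M1 over the first 7 bytes.
byte 0: (eb ⊕ 3e) ⊕ 70 = d5 ⊕ 70 = a5
byte 1: (10 ⊕ d3) ⊕ 61 = c3 ⊕ 61 = a2
byte 2: (76 ⊕ 9e) ⊕ 63 = e8 ⊕ 63 = 8b
byte 3: (4d ⊕ 05) ⊕ 6b = 48 ⊕ 6b = 23
byte 4: (94 ⊕ 52) ⊕ 65 = c6 ⊕ 65 = a3
byte 5: (ad ⊕ c2) ⊕ 74 = 6f ⊕ 74 = 1b
byte 6: (36 ⊕ 31) ⊕ 20 = 07 ⊕ 20 = 27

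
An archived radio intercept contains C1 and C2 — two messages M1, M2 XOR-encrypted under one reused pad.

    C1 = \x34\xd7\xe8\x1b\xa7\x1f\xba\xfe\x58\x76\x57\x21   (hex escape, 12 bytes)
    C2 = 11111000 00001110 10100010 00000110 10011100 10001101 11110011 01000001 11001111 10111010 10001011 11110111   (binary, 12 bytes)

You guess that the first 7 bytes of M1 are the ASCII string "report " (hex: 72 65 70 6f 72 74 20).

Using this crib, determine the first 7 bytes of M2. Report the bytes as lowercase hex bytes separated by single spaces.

First, C1 ⊕ C2 = (M1 ⊕ K) ⊕ (M2 ⊕ K) = M1 ⊕ M2, so the key drops out. Then M2 = (M1 ⊕ M2) ⊕ M1 over the first 7 bytes.
byte 0: (34 ⊕ f8) ⊕ 72 = cc ⊕ 72 = be
byte 1: (d7 ⊕ 0e) ⊕ 65 = d9 ⊕ 65 = bc
byte 2: (e8 ⊕ a2) ⊕ 70 = 4a ⊕ 70 = 3a
byte 3: (1b ⊕ 06) ⊕ 6f = 1d ⊕ 6f = 72
byte 4: (a7 ⊕ 9c) ⊕ 72 = 3b ⊕ 72 = 49
byte 5: (1f ⊕ 8d) ⊕ 74 = 92 ⊕ 74 = e6
byte 6: (ba ⊕ f3) ⊕ 20 = 49 ⊕ 20 = 69

be bc 3a 72 49 e6 69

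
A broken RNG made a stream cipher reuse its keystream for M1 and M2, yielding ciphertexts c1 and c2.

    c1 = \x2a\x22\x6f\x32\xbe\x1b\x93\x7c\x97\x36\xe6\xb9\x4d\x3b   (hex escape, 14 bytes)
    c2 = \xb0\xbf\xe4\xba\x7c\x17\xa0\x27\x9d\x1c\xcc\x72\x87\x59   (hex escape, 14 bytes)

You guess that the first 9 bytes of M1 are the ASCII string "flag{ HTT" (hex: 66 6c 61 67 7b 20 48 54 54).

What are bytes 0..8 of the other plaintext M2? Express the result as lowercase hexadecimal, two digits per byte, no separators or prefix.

First, c1 ⊕ c2 = (M1 ⊕ K) ⊕ (M2 ⊕ K) = M1 ⊕ M2, so the key drops out. Then M2 = (M1 ⊕ M2) ⊕ M1 over the first 9 bytes.
byte 0: (2a ^ b0) ^ 66 = 9a ^ 66 = fc
byte 1: (22 ^ bf) ^ 6c = 9d ^ 6c = f1
byte 2: (6f ^ e4) ^ 61 = 8b ^ 61 = ea
byte 3: (32 ^ ba) ^ 67 = 88 ^ 67 = ef
byte 4: (be ^ 7c) ^ 7b = c2 ^ 7b = b9
byte 5: (1b ^ 17) ^ 20 = 0c ^ 20 = 2c
byte 6: (93 ^ a0) ^ 48 = 33 ^ 48 = 7b
byte 7: (7c ^ 27) ^ 54 = 5b ^ 54 = 0f
byte 8: (97 ^ 9d) ^ 54 = 0a ^ 54 = 5e

fcf1eaefb92c7b0f5e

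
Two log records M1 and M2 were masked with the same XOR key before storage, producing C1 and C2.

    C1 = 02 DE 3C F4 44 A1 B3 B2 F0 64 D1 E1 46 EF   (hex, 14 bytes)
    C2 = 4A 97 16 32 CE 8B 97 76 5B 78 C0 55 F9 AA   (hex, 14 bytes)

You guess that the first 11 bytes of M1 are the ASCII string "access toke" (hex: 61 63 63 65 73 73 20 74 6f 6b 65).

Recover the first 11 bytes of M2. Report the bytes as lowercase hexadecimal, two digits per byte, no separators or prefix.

First, C1 ⊕ C2 = (M1 ⊕ K) ⊕ (M2 ⊕ K) = M1 ⊕ M2, so the key drops out. Then M2 = (M1 ⊕ M2) ⊕ M1 over the first 11 bytes.
byte 0: (02 xor 4a) xor 61 = 48 xor 61 = 29
byte 1: (de xor 97) xor 63 = 49 xor 63 = 2a
byte 2: (3c xor 16) xor 63 = 2a xor 63 = 49
byte 3: (f4 xor 32) xor 65 = c6 xor 65 = a3
byte 4: (44 xor ce) xor 73 = 8a xor 73 = f9
byte 5: (a1 xor 8b) xor 73 = 2a xor 73 = 59
byte 6: (b3 xor 97) xor 20 = 24 xor 20 = 04
byte 7: (b2 xor 76) xor 74 = c4 xor 74 = b0
byte 8: (f0 xor 5b) xor 6f = ab xor 6f = c4
byte 9: (64 xor 78) xor 6b = 1c xor 6b = 77
byte 10: (d1 xor c0) xor 65 = 11 xor 65 = 74

292a49a3f95904b0c47774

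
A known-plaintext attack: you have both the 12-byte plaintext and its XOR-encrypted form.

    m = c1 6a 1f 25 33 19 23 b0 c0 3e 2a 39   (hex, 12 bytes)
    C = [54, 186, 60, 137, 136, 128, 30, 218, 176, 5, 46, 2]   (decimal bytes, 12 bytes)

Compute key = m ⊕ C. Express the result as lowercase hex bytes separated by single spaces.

Since C = m ⊕ key, XORing both sides with m gives key = m ⊕ C.
193 xor  54 = 247
106 xor 186 = 208
 31 xor  60 =  35
 37 xor 137 = 172
 51 xor 136 = 187
 25 xor 128 = 153
 35 xor  30 =  61
176 xor 218 = 106
192 xor 176 = 112
 62 xor   5 =  59
 42 xor  46 =   4
 57 xor   2 =  59

f7 d0 23 ac bb 99 3d 6a 70 3b 04 3b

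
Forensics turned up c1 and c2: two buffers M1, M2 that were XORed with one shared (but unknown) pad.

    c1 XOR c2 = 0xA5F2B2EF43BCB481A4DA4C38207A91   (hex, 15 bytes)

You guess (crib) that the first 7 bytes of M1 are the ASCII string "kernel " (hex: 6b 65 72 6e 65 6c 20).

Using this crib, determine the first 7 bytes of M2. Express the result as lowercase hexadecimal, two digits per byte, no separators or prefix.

Since c1 ⊕ c2 = M1 ⊕ M2, XORing with the guessed M1 bytes yields the corresponding M2 bytes: M2 = (c1 ⊕ c2) ⊕ M1.
byte 0: a5 ^ 6b = ce
byte 1: f2 ^ 65 = 97
byte 2: b2 ^ 72 = c0
byte 3: ef ^ 6e = 81
byte 4: 43 ^ 65 = 26
byte 5: bc ^ 6c = d0
byte 6: b4 ^ 20 = 94

ce97c08126d094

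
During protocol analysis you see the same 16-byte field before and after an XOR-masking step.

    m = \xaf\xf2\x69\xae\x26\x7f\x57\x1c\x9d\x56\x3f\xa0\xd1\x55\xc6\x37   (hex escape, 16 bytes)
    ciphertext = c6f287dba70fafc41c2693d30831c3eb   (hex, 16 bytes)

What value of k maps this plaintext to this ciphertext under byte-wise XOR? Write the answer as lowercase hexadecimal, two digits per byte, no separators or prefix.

Since ciphertext = m ⊕ k, XORing both sides with m gives k = m ⊕ ciphertext.
byte 0: af XOR c6 = 69
byte 1: f2 XOR f2 = 00
byte 2: 69 XOR 87 = ee
byte 3: ae XOR db = 75
byte 4: 26 XOR a7 = 81
byte 5: 7f XOR 0f = 70
byte 6: 57 XOR af = f8
byte 7: 1c XOR c4 = d8
byte 8: 9d XOR 1c = 81
byte 9: 56 XOR 26 = 70
byte 10: 3f XOR 93 = ac
byte 11: a0 XOR d3 = 73
byte 12: d1 XOR 08 = d9
byte 13: 55 XOR 31 = 64
byte 14: c6 XOR c3 = 05
byte 15: 37 XOR eb = dc

6900ee758170f8d88170ac73d96405dc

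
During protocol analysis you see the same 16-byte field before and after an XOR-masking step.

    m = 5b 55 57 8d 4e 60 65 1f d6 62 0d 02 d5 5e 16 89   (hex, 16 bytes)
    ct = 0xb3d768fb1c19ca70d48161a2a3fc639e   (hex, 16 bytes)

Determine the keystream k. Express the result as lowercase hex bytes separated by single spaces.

e8 82 3f 76 52 79 af 6f 02 e3 6c a0 76 a2 75 17

Since ct = m ⊕ k, XORing both sides with m gives k = m ⊕ ct.
5b XOR b3 = e8
55 XOR d7 = 82
57 XOR 68 = 3f
8d XOR fb = 76
4e XOR 1c = 52
60 XOR 19 = 79
65 XOR ca = af
1f XOR 70 = 6f
d6 XOR d4 = 02
62 XOR 81 = e3
0d XOR 61 = 6c
02 XOR a2 = a0
d5 XOR a3 = 76
5e XOR fc = a2
16 XOR 63 = 75
89 XOR 9e = 17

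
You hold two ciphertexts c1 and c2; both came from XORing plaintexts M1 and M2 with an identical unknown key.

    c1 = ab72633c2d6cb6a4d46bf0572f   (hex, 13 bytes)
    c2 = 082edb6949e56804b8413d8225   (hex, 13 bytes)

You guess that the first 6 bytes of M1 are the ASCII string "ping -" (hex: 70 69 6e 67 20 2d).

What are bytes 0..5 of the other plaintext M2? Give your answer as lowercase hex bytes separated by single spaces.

First, c1 ⊕ c2 = (M1 ⊕ K) ⊕ (M2 ⊕ K) = M1 ⊕ M2, so the key drops out. Then M2 = (M1 ⊕ M2) ⊕ M1 over the first 6 bytes.
byte 0: (ab xor 08) xor 70 = a3 xor 70 = d3
byte 1: (72 xor 2e) xor 69 = 5c xor 69 = 35
byte 2: (63 xor db) xor 6e = b8 xor 6e = d6
byte 3: (3c xor 69) xor 67 = 55 xor 67 = 32
byte 4: (2d xor 49) xor 20 = 64 xor 20 = 44
byte 5: (6c xor e5) xor 2d = 89 xor 2d = a4

d3 35 d6 32 44 a4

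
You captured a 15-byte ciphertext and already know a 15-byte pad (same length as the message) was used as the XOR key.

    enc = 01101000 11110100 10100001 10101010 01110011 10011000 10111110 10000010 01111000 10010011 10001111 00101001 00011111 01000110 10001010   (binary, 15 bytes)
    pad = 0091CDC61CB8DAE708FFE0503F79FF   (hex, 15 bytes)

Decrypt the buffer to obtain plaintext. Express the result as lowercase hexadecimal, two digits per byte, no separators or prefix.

01101000 ⊕ 00000000 = 01101000
11110100 ⊕ 10010001 = 01100101
10100001 ⊕ 11001101 = 01101100
10101010 ⊕ 11000110 = 01101100
01110011 ⊕ 00011100 = 01101111
10011000 ⊕ 10111000 = 00100000
10111110 ⊕ 11011010 = 01100100
10000010 ⊕ 11100111 = 01100101
01111000 ⊕ 00001000 = 01110000
10010011 ⊕ 11111111 = 01101100
10001111 ⊕ 11100000 = 01101111
00101001 ⊕ 01010000 = 01111001
00011111 ⊕ 00111111 = 00100000
01000110 ⊕ 01111001 = 00111111
10001010 ⊕ 11111111 = 01110101

68656c6c6f206465706c6f79203f75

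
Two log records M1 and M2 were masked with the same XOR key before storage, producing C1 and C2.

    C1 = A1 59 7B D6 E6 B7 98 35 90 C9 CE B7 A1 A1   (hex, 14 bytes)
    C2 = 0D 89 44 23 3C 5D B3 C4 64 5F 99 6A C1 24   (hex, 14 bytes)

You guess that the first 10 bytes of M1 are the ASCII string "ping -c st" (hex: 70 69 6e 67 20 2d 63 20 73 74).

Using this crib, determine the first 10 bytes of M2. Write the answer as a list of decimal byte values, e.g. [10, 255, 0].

First, C1 ⊕ C2 = (M1 ⊕ K) ⊕ (M2 ⊕ K) = M1 ⊕ M2, so the key drops out. Then M2 = (M1 ⊕ M2) ⊕ M1 over the first 10 bytes.
byte 0: (a1 ⊕ 0d) ⊕ 70 = ac ⊕ 70 = dc
byte 1: (59 ⊕ 89) ⊕ 69 = d0 ⊕ 69 = b9
byte 2: (7b ⊕ 44) ⊕ 6e = 3f ⊕ 6e = 51
byte 3: (d6 ⊕ 23) ⊕ 67 = f5 ⊕ 67 = 92
byte 4: (e6 ⊕ 3c) ⊕ 20 = da ⊕ 20 = fa
byte 5: (b7 ⊕ 5d) ⊕ 2d = ea ⊕ 2d = c7
byte 6: (98 ⊕ b3) ⊕ 63 = 2b ⊕ 63 = 48
byte 7: (35 ⊕ c4) ⊕ 20 = f1 ⊕ 20 = d1
byte 8: (90 ⊕ 64) ⊕ 73 = f4 ⊕ 73 = 87
byte 9: (c9 ⊕ 5f) ⊕ 74 = 96 ⊕ 74 = e2

[220, 185, 81, 146, 250, 199, 72, 209, 135, 226]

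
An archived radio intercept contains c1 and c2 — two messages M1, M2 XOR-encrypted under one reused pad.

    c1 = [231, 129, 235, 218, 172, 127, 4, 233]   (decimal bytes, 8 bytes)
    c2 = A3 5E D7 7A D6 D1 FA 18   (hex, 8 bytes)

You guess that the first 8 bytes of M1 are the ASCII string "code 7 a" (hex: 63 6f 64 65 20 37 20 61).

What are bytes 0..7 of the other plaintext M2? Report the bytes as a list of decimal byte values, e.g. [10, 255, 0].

[39, 176, 88, 197, 90, 153, 222, 144]

First, c1 ⊕ c2 = (M1 ⊕ K) ⊕ (M2 ⊕ K) = M1 ⊕ M2, so the key drops out. Then M2 = (M1 ⊕ M2) ⊕ M1 over the first 8 bytes.
byte 0: (e7 ⊕ a3) ⊕ 63 = 44 ⊕ 63 = 27
byte 1: (81 ⊕ 5e) ⊕ 6f = df ⊕ 6f = b0
byte 2: (eb ⊕ d7) ⊕ 64 = 3c ⊕ 64 = 58
byte 3: (da ⊕ 7a) ⊕ 65 = a0 ⊕ 65 = c5
byte 4: (ac ⊕ d6) ⊕ 20 = 7a ⊕ 20 = 5a
byte 5: (7f ⊕ d1) ⊕ 37 = ae ⊕ 37 = 99
byte 6: (04 ⊕ fa) ⊕ 20 = fe ⊕ 20 = de
byte 7: (e9 ⊕ 18) ⊕ 61 = f1 ⊕ 61 = 90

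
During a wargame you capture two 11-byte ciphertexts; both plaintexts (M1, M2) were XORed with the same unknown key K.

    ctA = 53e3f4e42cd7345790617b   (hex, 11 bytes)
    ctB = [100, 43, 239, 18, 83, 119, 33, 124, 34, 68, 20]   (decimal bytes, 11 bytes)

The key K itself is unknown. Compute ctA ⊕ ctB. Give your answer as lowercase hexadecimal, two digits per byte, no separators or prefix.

37c81bf67fa0152bb2256f

ctA ⊕ ctB = (M1 ⊕ K) ⊕ (M2 ⊕ K) = M1 ⊕ M2 — the shared key cancels under XOR.
53 xor 64 = 37
e3 xor 2b = c8
f4 xor ef = 1b
e4 xor 12 = f6
2c xor 53 = 7f
d7 xor 77 = a0
34 xor 21 = 15
57 xor 7c = 2b
90 xor 22 = b2
61 xor 44 = 25
7b xor 14 = 6f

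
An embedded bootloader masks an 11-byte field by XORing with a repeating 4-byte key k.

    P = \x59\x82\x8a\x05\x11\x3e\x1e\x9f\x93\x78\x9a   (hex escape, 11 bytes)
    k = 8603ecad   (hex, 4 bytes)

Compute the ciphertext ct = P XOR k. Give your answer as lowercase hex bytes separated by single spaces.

df 81 66 a8 97 3d f2 32 15 7b 76

The 4-byte key repeats, so the effective keystream is 86 03 ec ad 86 03 ec ad 86 03 ec.
byte 0: 01011001 XOR 10000110 = 11011111
byte 1: 10000010 XOR 00000011 = 10000001
byte 2: 10001010 XOR 11101100 = 01100110
byte 3: 00000101 XOR 10101101 = 10101000
byte 4: 00010001 XOR 10000110 = 10010111
byte 5: 00111110 XOR 00000011 = 00111101
byte 6: 00011110 XOR 11101100 = 11110010
byte 7: 10011111 XOR 10101101 = 00110010
byte 8: 10010011 XOR 10000110 = 00010101
byte 9: 01111000 XOR 00000011 = 01111011
byte 10: 10011010 XOR 11101100 = 01110110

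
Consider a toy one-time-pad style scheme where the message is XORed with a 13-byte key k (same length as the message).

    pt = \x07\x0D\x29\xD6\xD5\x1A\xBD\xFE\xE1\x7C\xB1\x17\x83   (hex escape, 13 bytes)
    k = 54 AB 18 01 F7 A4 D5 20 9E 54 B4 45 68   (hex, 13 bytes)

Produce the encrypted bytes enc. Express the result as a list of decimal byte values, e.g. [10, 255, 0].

[83, 166, 49, 215, 34, 190, 104, 222, 127, 40, 5, 82, 235]

XOR is its own inverse, so applying the key byte-wise gives the result directly.
07 XOR 54 = 53
0d XOR ab = a6
29 XOR 18 = 31
d6 XOR 01 = d7
d5 XOR f7 = 22
1a XOR a4 = be
bd XOR d5 = 68
fe XOR 20 = de
e1 XOR 9e = 7f
7c XOR 54 = 28
b1 XOR b4 = 05
17 XOR 45 = 52
83 XOR 68 = eb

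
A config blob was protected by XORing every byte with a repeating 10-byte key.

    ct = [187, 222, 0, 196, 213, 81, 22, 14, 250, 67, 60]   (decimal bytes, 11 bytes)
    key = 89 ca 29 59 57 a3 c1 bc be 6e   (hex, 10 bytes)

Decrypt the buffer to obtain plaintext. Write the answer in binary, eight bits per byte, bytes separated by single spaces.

The 10-byte key repeats, so the effective keystream is 89 ca 29 59 57 a3 c1 bc be 6e 89.
byte 0: 10111011 XOR 10001001 = 00110010
byte 1: 11011110 XOR 11001010 = 00010100
byte 2: 00000000 XOR 00101001 = 00101001
byte 3: 11000100 XOR 01011001 = 10011101
byte 4: 11010101 XOR 01010111 = 10000010
byte 5: 01010001 XOR 10100011 = 11110010
byte 6: 00010110 XOR 11000001 = 11010111
byte 7: 00001110 XOR 10111100 = 10110010
byte 8: 11111010 XOR 10111110 = 01000100
byte 9: 01000011 XOR 01101110 = 00101101
byte 10: 00111100 XOR 10001001 = 10110101

00110010 00010100 00101001 10011101 10000010 11110010 11010111 10110010 01000100 00101101 10110101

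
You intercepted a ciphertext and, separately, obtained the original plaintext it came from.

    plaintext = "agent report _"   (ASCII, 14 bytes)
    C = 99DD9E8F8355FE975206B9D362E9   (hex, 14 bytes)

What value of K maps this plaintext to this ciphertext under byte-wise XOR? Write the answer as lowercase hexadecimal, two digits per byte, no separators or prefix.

f8bafbe1f7758cf22269cba742b6

Since C = plaintext ⊕ K, XORing both sides with plaintext gives K = plaintext ⊕ C.
byte 0: 61 ^ 99 = f8
byte 1: 67 ^ dd = ba
byte 2: 65 ^ 9e = fb
byte 3: 6e ^ 8f = e1
byte 4: 74 ^ 83 = f7
byte 5: 20 ^ 55 = 75
byte 6: 72 ^ fe = 8c
byte 7: 65 ^ 97 = f2
byte 8: 70 ^ 52 = 22
byte 9: 6f ^ 06 = 69
byte 10: 72 ^ b9 = cb
byte 11: 74 ^ d3 = a7
byte 12: 20 ^ 62 = 42
byte 13: 5f ^ e9 = b6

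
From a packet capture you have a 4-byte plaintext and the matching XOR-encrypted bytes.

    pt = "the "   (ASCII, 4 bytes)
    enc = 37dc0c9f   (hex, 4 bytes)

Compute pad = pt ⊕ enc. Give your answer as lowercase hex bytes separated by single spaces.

43 b4 69 bf

Since enc = pt ⊕ pad, XORing both sides with pt gives pad = pt ⊕ enc.
74 ^ 37 = 43
68 ^ dc = b4
65 ^ 0c = 69
20 ^ 9f = bf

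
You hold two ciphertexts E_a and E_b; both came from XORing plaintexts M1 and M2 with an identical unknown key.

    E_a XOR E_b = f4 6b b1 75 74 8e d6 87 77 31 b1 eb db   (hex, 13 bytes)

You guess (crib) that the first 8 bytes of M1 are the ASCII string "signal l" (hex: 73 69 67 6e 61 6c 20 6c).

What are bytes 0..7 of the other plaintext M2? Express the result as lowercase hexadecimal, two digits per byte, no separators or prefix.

8702d61b15e2f6eb

Since E_a ⊕ E_b = M1 ⊕ M2, XORing with the guessed M1 bytes yields the corresponding M2 bytes: M2 = (E_a ⊕ E_b) ⊕ M1.
f4 xor 73 = 87
6b xor 69 = 02
b1 xor 67 = d6
75 xor 6e = 1b
74 xor 61 = 15
8e xor 6c = e2
d6 xor 20 = f6
87 xor 6c = eb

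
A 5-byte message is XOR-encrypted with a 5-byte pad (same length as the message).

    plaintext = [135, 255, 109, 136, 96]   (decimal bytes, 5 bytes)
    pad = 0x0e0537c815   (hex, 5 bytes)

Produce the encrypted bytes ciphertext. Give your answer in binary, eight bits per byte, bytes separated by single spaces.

87 XOR 0e = 89
ff XOR 05 = fa
6d XOR 37 = 5a
88 XOR c8 = 40
60 XOR 15 = 75

10001001 11111010 01011010 01000000 01110101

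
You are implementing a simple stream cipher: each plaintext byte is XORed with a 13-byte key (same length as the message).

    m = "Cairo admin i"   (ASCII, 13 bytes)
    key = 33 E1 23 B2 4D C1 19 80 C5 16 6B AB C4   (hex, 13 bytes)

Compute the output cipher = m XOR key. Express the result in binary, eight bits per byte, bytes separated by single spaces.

01110000 10000000 01001010 11000000 00100010 11100001 01111000 11100100 10101000 01111111 00000101 10001011 10101101

byte 0: 43 xor 33 = 70
byte 1: 61 xor e1 = 80
byte 2: 69 xor 23 = 4a
byte 3: 72 xor b2 = c0
byte 4: 6f xor 4d = 22
byte 5: 20 xor c1 = e1
byte 6: 61 xor 19 = 78
byte 7: 64 xor 80 = e4
byte 8: 6d xor c5 = a8
byte 9: 69 xor 16 = 7f
byte 10: 6e xor 6b = 05
byte 11: 20 xor ab = 8b
byte 12: 69 xor c4 = ad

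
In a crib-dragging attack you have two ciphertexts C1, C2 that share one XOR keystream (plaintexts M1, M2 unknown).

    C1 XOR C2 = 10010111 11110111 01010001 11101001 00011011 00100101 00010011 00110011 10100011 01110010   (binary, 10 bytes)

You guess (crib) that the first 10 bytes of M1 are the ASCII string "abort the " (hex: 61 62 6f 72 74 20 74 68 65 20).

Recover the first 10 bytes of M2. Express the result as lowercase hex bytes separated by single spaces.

Since C1 ⊕ C2 = M1 ⊕ M2, XORing with the guessed M1 bytes yields the corresponding M2 bytes: M2 = (C1 ⊕ C2) ⊕ M1.
byte 0: 151 ^  97 = 246
byte 1: 247 ^  98 = 149
byte 2:  81 ^ 111 =  62
byte 3: 233 ^ 114 = 155
byte 4:  27 ^ 116 = 111
byte 5:  37 ^  32 =   5
byte 6:  19 ^ 116 = 103
byte 7:  51 ^ 104 =  91
byte 8: 163 ^ 101 = 198
byte 9: 114 ^  32 =  82

f6 95 3e 9b 6f 05 67 5b c6 52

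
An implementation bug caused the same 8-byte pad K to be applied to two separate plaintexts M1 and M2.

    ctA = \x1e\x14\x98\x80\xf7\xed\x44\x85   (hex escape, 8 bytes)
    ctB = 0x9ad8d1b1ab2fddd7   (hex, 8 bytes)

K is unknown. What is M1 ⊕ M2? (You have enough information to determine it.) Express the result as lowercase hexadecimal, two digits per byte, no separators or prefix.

ctA ⊕ ctB = (M1 ⊕ K) ⊕ (M2 ⊕ K) = M1 ⊕ M2 — the shared key cancels under XOR.
byte 0:  30 XOR 154 = 132
byte 1:  20 XOR 216 = 204
byte 2: 152 XOR 209 =  73
byte 3: 128 XOR 177 =  49
byte 4: 247 XOR 171 =  92
byte 5: 237 XOR  47 = 194
byte 6:  68 XOR 221 = 153
byte 7: 133 XOR 215 =  82

84cc49315cc29952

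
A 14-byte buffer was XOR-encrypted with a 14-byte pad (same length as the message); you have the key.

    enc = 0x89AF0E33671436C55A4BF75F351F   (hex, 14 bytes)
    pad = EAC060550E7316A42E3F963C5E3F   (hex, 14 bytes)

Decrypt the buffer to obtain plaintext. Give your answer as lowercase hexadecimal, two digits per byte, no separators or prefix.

636f6e6669672061747461636b20

XOR is its own inverse, so applying the key byte-wise gives the result directly.
10001001 ⊕ 11101010 = 01100011
10101111 ⊕ 11000000 = 01101111
00001110 ⊕ 01100000 = 01101110
00110011 ⊕ 01010101 = 01100110
01100111 ⊕ 00001110 = 01101001
00010100 ⊕ 01110011 = 01100111
00110110 ⊕ 00010110 = 00100000
11000101 ⊕ 10100100 = 01100001
01011010 ⊕ 00101110 = 01110100
01001011 ⊕ 00111111 = 01110100
11110111 ⊕ 10010110 = 01100001
01011111 ⊕ 00111100 = 01100011
00110101 ⊕ 01011110 = 01101011
00011111 ⊕ 00111111 = 00100000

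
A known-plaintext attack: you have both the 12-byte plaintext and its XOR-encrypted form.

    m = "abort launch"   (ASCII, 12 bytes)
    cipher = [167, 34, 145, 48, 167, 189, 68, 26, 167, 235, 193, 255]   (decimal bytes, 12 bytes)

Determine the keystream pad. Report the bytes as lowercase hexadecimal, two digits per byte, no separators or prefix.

c640fe42d39d287bd285a297

Since cipher = m ⊕ pad, XORing both sides with m gives pad = m ⊕ cipher.
61 XOR a7 = c6
62 XOR 22 = 40
6f XOR 91 = fe
72 XOR 30 = 42
74 XOR a7 = d3
20 XOR bd = 9d
6c XOR 44 = 28
61 XOR 1a = 7b
75 XOR a7 = d2
6e XOR eb = 85
63 XOR c1 = a2
68 XOR ff = 97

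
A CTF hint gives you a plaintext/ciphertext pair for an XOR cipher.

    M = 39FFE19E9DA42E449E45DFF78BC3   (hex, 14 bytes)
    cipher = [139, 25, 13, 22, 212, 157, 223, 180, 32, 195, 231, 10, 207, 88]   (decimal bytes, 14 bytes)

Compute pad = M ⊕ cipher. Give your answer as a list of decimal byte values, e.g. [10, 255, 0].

[178, 230, 236, 136, 73, 57, 241, 240, 190, 134, 56, 253, 68, 155]

Since cipher = M ⊕ pad, XORing both sides with M gives pad = M ⊕ cipher.
byte 0: 39 ^ 8b = b2
byte 1: ff ^ 19 = e6
byte 2: e1 ^ 0d = ec
byte 3: 9e ^ 16 = 88
byte 4: 9d ^ d4 = 49
byte 5: a4 ^ 9d = 39
byte 6: 2e ^ df = f1
byte 7: 44 ^ b4 = f0
byte 8: 9e ^ 20 = be
byte 9: 45 ^ c3 = 86
byte 10: df ^ e7 = 38
byte 11: f7 ^ 0a = fd
byte 12: 8b ^ cf = 44
byte 13: c3 ^ 58 = 9b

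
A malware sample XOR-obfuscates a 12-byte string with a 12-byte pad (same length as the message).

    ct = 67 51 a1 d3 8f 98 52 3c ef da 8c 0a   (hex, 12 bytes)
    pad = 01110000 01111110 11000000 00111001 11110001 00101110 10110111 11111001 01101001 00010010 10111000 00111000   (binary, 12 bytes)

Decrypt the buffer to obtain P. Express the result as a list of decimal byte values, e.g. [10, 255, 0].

67 ^ 70 = 17
51 ^ 7e = 2f
a1 ^ c0 = 61
d3 ^ 39 = ea
8f ^ f1 = 7e
98 ^ 2e = b6
52 ^ b7 = e5
3c ^ f9 = c5
ef ^ 69 = 86
da ^ 12 = c8
8c ^ b8 = 34
0a ^ 38 = 32

[23, 47, 97, 234, 126, 182, 229, 197, 134, 200, 52, 50]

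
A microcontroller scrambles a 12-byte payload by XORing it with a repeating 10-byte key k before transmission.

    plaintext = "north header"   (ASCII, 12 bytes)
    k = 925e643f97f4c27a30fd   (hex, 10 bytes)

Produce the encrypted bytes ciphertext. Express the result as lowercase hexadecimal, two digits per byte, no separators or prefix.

The 10-byte key repeats, so the effective keystream is 92 5e 64 3f 97 f4 c2 7a 30 fd 92 5e.
byte 0: 6e ^ 92 = fc
byte 1: 6f ^ 5e = 31
byte 2: 72 ^ 64 = 16
byte 3: 74 ^ 3f = 4b
byte 4: 68 ^ 97 = ff
byte 5: 20 ^ f4 = d4
byte 6: 68 ^ c2 = aa
byte 7: 65 ^ 7a = 1f
byte 8: 61 ^ 30 = 51
byte 9: 64 ^ fd = 99
byte 10: 65 ^ 92 = f7
byte 11: 72 ^ 5e = 2c

fc31164bffd4aa1f5199f72c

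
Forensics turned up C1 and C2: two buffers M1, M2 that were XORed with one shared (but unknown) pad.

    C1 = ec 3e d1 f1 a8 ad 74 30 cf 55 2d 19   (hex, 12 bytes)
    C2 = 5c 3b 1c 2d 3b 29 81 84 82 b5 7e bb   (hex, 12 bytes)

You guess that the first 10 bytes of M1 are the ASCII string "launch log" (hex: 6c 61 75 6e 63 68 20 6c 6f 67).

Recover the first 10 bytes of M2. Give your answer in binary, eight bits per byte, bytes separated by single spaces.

11011100 01100100 10111000 10110010 11110000 11101100 11010101 11011000 00100010 10000111

First, C1 ⊕ C2 = (M1 ⊕ K) ⊕ (M2 ⊕ K) = M1 ⊕ M2, so the key drops out. Then M2 = (M1 ⊕ M2) ⊕ M1 over the first 10 bytes.
byte 0: (ec XOR 5c) XOR 6c = b0 XOR 6c = dc
byte 1: (3e XOR 3b) XOR 61 = 05 XOR 61 = 64
byte 2: (d1 XOR 1c) XOR 75 = cd XOR 75 = b8
byte 3: (f1 XOR 2d) XOR 6e = dc XOR 6e = b2
byte 4: (a8 XOR 3b) XOR 63 = 93 XOR 63 = f0
byte 5: (ad XOR 29) XOR 68 = 84 XOR 68 = ec
byte 6: (74 XOR 81) XOR 20 = f5 XOR 20 = d5
byte 7: (30 XOR 84) XOR 6c = b4 XOR 6c = d8
byte 8: (cf XOR 82) XOR 6f = 4d XOR 6f = 22
byte 9: (55 XOR b5) XOR 67 = e0 XOR 67 = 87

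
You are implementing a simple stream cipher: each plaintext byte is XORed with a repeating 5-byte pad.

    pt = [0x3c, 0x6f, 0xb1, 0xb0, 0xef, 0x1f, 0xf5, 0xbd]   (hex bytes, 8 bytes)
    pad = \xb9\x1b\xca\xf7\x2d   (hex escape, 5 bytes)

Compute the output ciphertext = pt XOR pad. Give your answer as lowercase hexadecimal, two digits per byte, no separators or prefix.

85747b47c2a6ee77

The 5-byte key repeats, so the effective keystream is b9 1b ca f7 2d b9 1b ca.
byte 0: 3c ⊕ b9 = 85
byte 1: 6f ⊕ 1b = 74
byte 2: b1 ⊕ ca = 7b
byte 3: b0 ⊕ f7 = 47
byte 4: ef ⊕ 2d = c2
byte 5: 1f ⊕ b9 = a6
byte 6: f5 ⊕ 1b = ee
byte 7: bd ⊕ ca = 77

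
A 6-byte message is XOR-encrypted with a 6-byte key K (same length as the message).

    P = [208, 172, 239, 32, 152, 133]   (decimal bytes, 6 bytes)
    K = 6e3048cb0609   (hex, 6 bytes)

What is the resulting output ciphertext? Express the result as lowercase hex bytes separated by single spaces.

be 9c a7 eb 9e 8c

XOR is its own inverse, so applying the key byte-wise gives the result directly.
11010000 ^ 01101110 = 10111110
10101100 ^ 00110000 = 10011100
11101111 ^ 01001000 = 10100111
00100000 ^ 11001011 = 11101011
10011000 ^ 00000110 = 10011110
10000101 ^ 00001001 = 10001100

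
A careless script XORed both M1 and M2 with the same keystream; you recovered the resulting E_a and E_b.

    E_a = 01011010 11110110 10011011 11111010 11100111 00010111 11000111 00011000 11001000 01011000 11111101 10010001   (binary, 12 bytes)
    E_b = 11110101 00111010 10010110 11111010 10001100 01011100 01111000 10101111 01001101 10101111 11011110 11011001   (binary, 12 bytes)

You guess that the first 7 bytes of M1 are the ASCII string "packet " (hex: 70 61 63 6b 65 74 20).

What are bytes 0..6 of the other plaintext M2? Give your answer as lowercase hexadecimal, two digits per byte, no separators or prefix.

First, E_a ⊕ E_b = (M1 ⊕ K) ⊕ (M2 ⊕ K) = M1 ⊕ M2, so the key drops out. Then M2 = (M1 ⊕ M2) ⊕ M1 over the first 7 bytes.
byte 0: (5a ^ f5) ^ 70 = af ^ 70 = df
byte 1: (f6 ^ 3a) ^ 61 = cc ^ 61 = ad
byte 2: (9b ^ 96) ^ 63 = 0d ^ 63 = 6e
byte 3: (fa ^ fa) ^ 6b = 00 ^ 6b = 6b
byte 4: (e7 ^ 8c) ^ 65 = 6b ^ 65 = 0e
byte 5: (17 ^ 5c) ^ 74 = 4b ^ 74 = 3f
byte 6: (c7 ^ 78) ^ 20 = bf ^ 20 = 9f

dfad6e6b0e3f9f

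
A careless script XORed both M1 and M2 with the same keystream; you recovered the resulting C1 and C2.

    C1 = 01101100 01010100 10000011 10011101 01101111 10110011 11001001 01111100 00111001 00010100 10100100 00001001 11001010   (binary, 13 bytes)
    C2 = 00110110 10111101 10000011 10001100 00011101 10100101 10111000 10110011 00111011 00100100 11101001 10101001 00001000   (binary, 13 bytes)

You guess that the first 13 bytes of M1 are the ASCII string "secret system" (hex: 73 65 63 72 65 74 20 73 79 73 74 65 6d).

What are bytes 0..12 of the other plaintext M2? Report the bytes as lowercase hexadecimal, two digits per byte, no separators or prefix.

First, C1 ⊕ C2 = (M1 ⊕ K) ⊕ (M2 ⊕ K) = M1 ⊕ M2, so the key drops out. Then M2 = (M1 ⊕ M2) ⊕ M1 over the first 13 bytes.
byte 0: (6c ⊕ 36) ⊕ 73 = 5a ⊕ 73 = 29
byte 1: (54 ⊕ bd) ⊕ 65 = e9 ⊕ 65 = 8c
byte 2: (83 ⊕ 83) ⊕ 63 = 00 ⊕ 63 = 63
byte 3: (9d ⊕ 8c) ⊕ 72 = 11 ⊕ 72 = 63
byte 4: (6f ⊕ 1d) ⊕ 65 = 72 ⊕ 65 = 17
byte 5: (b3 ⊕ a5) ⊕ 74 = 16 ⊕ 74 = 62
byte 6: (c9 ⊕ b8) ⊕ 20 = 71 ⊕ 20 = 51
byte 7: (7c ⊕ b3) ⊕ 73 = cf ⊕ 73 = bc
byte 8: (39 ⊕ 3b) ⊕ 79 = 02 ⊕ 79 = 7b
byte 9: (14 ⊕ 24) ⊕ 73 = 30 ⊕ 73 = 43
byte 10: (a4 ⊕ e9) ⊕ 74 = 4d ⊕ 74 = 39
byte 11: (09 ⊕ a9) ⊕ 65 = a0 ⊕ 65 = c5
byte 12: (ca ⊕ 08) ⊕ 6d = c2 ⊕ 6d = af

298c6363176251bc7b4339c5af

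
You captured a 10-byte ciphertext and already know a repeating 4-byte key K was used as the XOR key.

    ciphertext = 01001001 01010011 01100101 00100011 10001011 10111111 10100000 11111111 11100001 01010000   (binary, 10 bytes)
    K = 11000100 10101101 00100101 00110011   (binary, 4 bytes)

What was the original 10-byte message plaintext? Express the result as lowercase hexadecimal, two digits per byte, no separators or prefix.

The 4-byte key repeats, so the effective keystream is c4 ad 25 33 c4 ad 25 33 c4 ad.
byte 0:  73 ^ 196 = 141
byte 1:  83 ^ 173 = 254
byte 2: 101 ^  37 =  64
byte 3:  35 ^  51 =  16
byte 4: 139 ^ 196 =  79
byte 5: 191 ^ 173 =  18
byte 6: 160 ^  37 = 133
byte 7: 255 ^  51 = 204
byte 8: 225 ^ 196 =  37
byte 9:  80 ^ 173 = 253

8dfe40104f1285cc25fd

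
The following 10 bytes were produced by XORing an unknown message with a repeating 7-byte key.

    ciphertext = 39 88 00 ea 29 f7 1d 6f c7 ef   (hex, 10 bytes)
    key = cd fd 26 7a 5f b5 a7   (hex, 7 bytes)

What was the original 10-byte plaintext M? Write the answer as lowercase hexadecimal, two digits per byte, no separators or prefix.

The 7-byte key repeats, so the effective keystream is cd fd 26 7a 5f b5 a7 cd fd 26.
byte 0: 39 ⊕ cd = f4
byte 1: 88 ⊕ fd = 75
byte 2: 00 ⊕ 26 = 26
byte 3: ea ⊕ 7a = 90
byte 4: 29 ⊕ 5f = 76
byte 5: f7 ⊕ b5 = 42
byte 6: 1d ⊕ a7 = ba
byte 7: 6f ⊕ cd = a2
byte 8: c7 ⊕ fd = 3a
byte 9: ef ⊕ 26 = c9

f47526907642baa23ac9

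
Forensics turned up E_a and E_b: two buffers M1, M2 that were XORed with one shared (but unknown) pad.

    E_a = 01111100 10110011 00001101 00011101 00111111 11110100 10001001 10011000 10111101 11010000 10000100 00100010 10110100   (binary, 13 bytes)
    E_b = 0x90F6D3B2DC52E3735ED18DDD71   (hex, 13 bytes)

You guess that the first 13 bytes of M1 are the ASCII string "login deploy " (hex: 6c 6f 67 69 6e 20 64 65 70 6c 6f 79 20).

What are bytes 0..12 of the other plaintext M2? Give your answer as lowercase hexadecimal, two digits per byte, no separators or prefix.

First, E_a ⊕ E_b = (M1 ⊕ K) ⊕ (M2 ⊕ K) = M1 ⊕ M2, so the key drops out. Then M2 = (M1 ⊕ M2) ⊕ M1 over the first 13 bytes.
byte 0: (7c ^ 90) ^ 6c = ec ^ 6c = 80
byte 1: (b3 ^ f6) ^ 6f = 45 ^ 6f = 2a
byte 2: (0d ^ d3) ^ 67 = de ^ 67 = b9
byte 3: (1d ^ b2) ^ 69 = af ^ 69 = c6
byte 4: (3f ^ dc) ^ 6e = e3 ^ 6e = 8d
byte 5: (f4 ^ 52) ^ 20 = a6 ^ 20 = 86
byte 6: (89 ^ e3) ^ 64 = 6a ^ 64 = 0e
byte 7: (98 ^ 73) ^ 65 = eb ^ 65 = 8e
byte 8: (bd ^ 5e) ^ 70 = e3 ^ 70 = 93
byte 9: (d0 ^ d1) ^ 6c = 01 ^ 6c = 6d
byte 10: (84 ^ 8d) ^ 6f = 09 ^ 6f = 66
byte 11: (22 ^ dd) ^ 79 = ff ^ 79 = 86
byte 12: (b4 ^ 71) ^ 20 = c5 ^ 20 = e5

802ab9c68d860e8e936d6686e5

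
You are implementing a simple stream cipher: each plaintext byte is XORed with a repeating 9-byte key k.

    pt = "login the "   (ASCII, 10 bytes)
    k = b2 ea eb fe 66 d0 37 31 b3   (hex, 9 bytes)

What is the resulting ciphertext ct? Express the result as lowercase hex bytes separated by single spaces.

The 9-byte key repeats, so the effective keystream is b2 ea eb fe 66 d0 37 31 b3 b2.
byte 0: 108 xor 178 = 222
byte 1: 111 xor 234 = 133
byte 2: 103 xor 235 = 140
byte 3: 105 xor 254 = 151
byte 4: 110 xor 102 =   8
byte 5:  32 xor 208 = 240
byte 6: 116 xor  55 =  67
byte 7: 104 xor  49 =  89
byte 8: 101 xor 179 = 214
byte 9:  32 xor 178 = 146

de 85 8c 97 08 f0 43 59 d6 92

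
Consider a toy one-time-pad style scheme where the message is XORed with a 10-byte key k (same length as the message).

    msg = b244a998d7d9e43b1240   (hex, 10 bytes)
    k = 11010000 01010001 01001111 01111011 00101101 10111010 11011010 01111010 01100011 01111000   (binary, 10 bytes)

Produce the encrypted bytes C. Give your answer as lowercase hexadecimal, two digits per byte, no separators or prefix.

byte 0: 10110010 xor 11010000 = 01100010
byte 1: 01000100 xor 01010001 = 00010101
byte 2: 10101001 xor 01001111 = 11100110
byte 3: 10011000 xor 01111011 = 11100011
byte 4: 11010111 xor 00101101 = 11111010
byte 5: 11011001 xor 10111010 = 01100011
byte 6: 11100100 xor 11011010 = 00111110
byte 7: 00111011 xor 01111010 = 01000001
byte 8: 00010010 xor 01100011 = 01110001
byte 9: 01000000 xor 01111000 = 00111000

6215e6e3fa633e417138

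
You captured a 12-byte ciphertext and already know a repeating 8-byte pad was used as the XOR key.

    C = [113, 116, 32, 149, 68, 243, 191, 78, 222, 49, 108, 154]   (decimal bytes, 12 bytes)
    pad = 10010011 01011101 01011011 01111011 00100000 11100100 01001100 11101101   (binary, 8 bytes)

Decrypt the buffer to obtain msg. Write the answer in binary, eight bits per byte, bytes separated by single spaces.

11100010 00101001 01111011 11101110 01100100 00010111 11110011 10100011 01001101 01101100 00110111 11100001

The 8-byte key repeats, so the effective keystream is 93 5d 5b 7b 20 e4 4c ed 93 5d 5b 7b.
byte 0: 01110001 XOR 10010011 = 11100010
byte 1: 01110100 XOR 01011101 = 00101001
byte 2: 00100000 XOR 01011011 = 01111011
byte 3: 10010101 XOR 01111011 = 11101110
byte 4: 01000100 XOR 00100000 = 01100100
byte 5: 11110011 XOR 11100100 = 00010111
byte 6: 10111111 XOR 01001100 = 11110011
byte 7: 01001110 XOR 11101101 = 10100011
byte 8: 11011110 XOR 10010011 = 01001101
byte 9: 00110001 XOR 01011101 = 01101100
byte 10: 01101100 XOR 01011011 = 00110111
byte 11: 10011010 XOR 01111011 = 11100001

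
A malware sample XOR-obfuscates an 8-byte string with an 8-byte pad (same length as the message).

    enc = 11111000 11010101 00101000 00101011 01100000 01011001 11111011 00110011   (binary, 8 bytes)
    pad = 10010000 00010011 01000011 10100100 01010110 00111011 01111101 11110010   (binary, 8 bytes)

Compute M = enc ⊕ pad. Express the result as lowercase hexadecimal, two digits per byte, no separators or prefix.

68c66b8f366286c1

XOR is its own inverse, so applying the key byte-wise gives the result directly.
11111000 ^ 10010000 = 01101000
11010101 ^ 00010011 = 11000110
00101000 ^ 01000011 = 01101011
00101011 ^ 10100100 = 10001111
01100000 ^ 01010110 = 00110110
01011001 ^ 00111011 = 01100010
11111011 ^ 01111101 = 10000110
00110011 ^ 11110010 = 11000001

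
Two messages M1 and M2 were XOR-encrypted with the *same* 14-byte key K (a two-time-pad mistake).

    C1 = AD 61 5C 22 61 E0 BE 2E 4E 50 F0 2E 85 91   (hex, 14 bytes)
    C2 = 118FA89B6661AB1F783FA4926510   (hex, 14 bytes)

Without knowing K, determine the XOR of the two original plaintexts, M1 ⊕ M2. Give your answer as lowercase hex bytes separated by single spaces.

bc ee f4 b9 07 81 15 31 36 6f 54 bc e0 81

C1 ⊕ C2 = (M1 ⊕ K) ⊕ (M2 ⊕ K) = M1 ⊕ M2 — the shared key cancels under XOR.
ad XOR 11 = bc
61 XOR 8f = ee
5c XOR a8 = f4
22 XOR 9b = b9
61 XOR 66 = 07
e0 XOR 61 = 81
be XOR ab = 15
2e XOR 1f = 31
4e XOR 78 = 36
50 XOR 3f = 6f
f0 XOR a4 = 54
2e XOR 92 = bc
85 XOR 65 = e0
91 XOR 10 = 81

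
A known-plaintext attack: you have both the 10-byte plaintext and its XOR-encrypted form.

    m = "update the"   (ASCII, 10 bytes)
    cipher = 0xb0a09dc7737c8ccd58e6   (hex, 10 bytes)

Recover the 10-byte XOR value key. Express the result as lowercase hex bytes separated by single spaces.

c5 d0 f9 a6 07 19 ac b9 30 83

Since cipher = m ⊕ key, XORing both sides with m gives key = m ⊕ cipher.
byte 0: 75 ⊕ b0 = c5
byte 1: 70 ⊕ a0 = d0
byte 2: 64 ⊕ 9d = f9
byte 3: 61 ⊕ c7 = a6
byte 4: 74 ⊕ 73 = 07
byte 5: 65 ⊕ 7c = 19
byte 6: 20 ⊕ 8c = ac
byte 7: 74 ⊕ cd = b9
byte 8: 68 ⊕ 58 = 30
byte 9: 65 ⊕ e6 = 83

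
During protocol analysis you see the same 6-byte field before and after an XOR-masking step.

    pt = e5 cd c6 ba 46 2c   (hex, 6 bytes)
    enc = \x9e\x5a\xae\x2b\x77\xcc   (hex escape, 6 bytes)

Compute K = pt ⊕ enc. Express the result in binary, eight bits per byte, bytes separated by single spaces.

Since enc = pt ⊕ K, XORing both sides with pt gives K = pt ⊕ enc.
11100101 XOR 10011110 = 01111011
11001101 XOR 01011010 = 10010111
11000110 XOR 10101110 = 01101000
10111010 XOR 00101011 = 10010001
01000110 XOR 01110111 = 00110001
00101100 XOR 11001100 = 11100000

01111011 10010111 01101000 10010001 00110001 11100000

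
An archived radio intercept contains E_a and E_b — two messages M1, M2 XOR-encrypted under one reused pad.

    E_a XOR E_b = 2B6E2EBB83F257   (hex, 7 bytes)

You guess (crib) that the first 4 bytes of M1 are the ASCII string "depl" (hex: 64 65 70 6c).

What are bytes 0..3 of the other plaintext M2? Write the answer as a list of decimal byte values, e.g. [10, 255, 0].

[79, 11, 94, 215]

Since E_a ⊕ E_b = M1 ⊕ M2, XORing with the guessed M1 bytes yields the corresponding M2 bytes: M2 = (E_a ⊕ E_b) ⊕ M1.
2b ^ 64 = 4f
6e ^ 65 = 0b
2e ^ 70 = 5e
bb ^ 6c = d7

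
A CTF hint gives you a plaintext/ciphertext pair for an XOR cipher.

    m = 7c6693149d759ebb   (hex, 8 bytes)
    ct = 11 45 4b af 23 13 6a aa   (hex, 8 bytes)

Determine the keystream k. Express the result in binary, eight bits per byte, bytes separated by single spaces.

Since ct = m ⊕ k, XORing both sides with m gives k = m ⊕ ct.
7c XOR 11 = 6d
66 XOR 45 = 23
93 XOR 4b = d8
14 XOR af = bb
9d XOR 23 = be
75 XOR 13 = 66
9e XOR 6a = f4
bb XOR aa = 11

01101101 00100011 11011000 10111011 10111110 01100110 11110100 00010001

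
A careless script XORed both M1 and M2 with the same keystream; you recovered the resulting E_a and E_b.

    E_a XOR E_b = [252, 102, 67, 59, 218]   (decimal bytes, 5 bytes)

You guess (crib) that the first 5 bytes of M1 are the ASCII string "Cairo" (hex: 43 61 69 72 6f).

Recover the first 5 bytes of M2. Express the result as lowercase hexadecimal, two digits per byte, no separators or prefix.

Since E_a ⊕ E_b = M1 ⊕ M2, XORing with the guessed M1 bytes yields the corresponding M2 bytes: M2 = (E_a ⊕ E_b) ⊕ M1.
11111100 ⊕ 01000011 = 10111111
01100110 ⊕ 01100001 = 00000111
01000011 ⊕ 01101001 = 00101010
00111011 ⊕ 01110010 = 01001001
11011010 ⊕ 01101111 = 10110101

bf072a49b5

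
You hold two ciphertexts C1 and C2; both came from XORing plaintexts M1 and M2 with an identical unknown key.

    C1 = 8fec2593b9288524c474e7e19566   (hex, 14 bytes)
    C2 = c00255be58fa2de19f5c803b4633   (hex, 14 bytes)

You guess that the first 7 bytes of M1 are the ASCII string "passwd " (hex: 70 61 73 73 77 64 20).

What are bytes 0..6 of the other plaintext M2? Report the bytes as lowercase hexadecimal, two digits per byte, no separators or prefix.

First, C1 ⊕ C2 = (M1 ⊕ K) ⊕ (M2 ⊕ K) = M1 ⊕ M2, so the key drops out. Then M2 = (M1 ⊕ M2) ⊕ M1 over the first 7 bytes.
byte 0: (8f XOR c0) XOR 70 = 4f XOR 70 = 3f
byte 1: (ec XOR 02) XOR 61 = ee XOR 61 = 8f
byte 2: (25 XOR 55) XOR 73 = 70 XOR 73 = 03
byte 3: (93 XOR be) XOR 73 = 2d XOR 73 = 5e
byte 4: (b9 XOR 58) XOR 77 = e1 XOR 77 = 96
byte 5: (28 XOR fa) XOR 64 = d2 XOR 64 = b6
byte 6: (85 XOR 2d) XOR 20 = a8 XOR 20 = 88

3f8f035e96b688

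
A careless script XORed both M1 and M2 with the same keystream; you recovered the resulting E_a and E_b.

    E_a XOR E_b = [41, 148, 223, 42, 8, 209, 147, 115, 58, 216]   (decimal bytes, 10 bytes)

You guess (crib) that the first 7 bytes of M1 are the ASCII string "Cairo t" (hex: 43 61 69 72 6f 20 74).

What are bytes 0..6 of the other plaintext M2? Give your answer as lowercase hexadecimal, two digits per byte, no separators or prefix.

6af5b65867f1e7

Since E_a ⊕ E_b = M1 ⊕ M2, XORing with the guessed M1 bytes yields the corresponding M2 bytes: M2 = (E_a ⊕ E_b) ⊕ M1.
29 XOR 43 = 6a
94 XOR 61 = f5
df XOR 69 = b6
2a XOR 72 = 58
08 XOR 6f = 67
d1 XOR 20 = f1
93 XOR 74 = e7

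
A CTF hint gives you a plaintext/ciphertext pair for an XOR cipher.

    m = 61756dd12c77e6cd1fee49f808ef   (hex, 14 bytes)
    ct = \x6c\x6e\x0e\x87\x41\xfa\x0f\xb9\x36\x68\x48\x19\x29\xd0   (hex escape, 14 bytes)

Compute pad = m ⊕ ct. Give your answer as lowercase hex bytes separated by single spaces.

Since ct = m ⊕ pad, XORing both sides with m gives pad = m ⊕ ct.
61 XOR 6c = 0d
75 XOR 6e = 1b
6d XOR 0e = 63
d1 XOR 87 = 56
2c XOR 41 = 6d
77 XOR fa = 8d
e6 XOR 0f = e9
cd XOR b9 = 74
1f XOR 36 = 29
ee XOR 68 = 86
49 XOR 48 = 01
f8 XOR 19 = e1
08 XOR 29 = 21
ef XOR d0 = 3f

0d 1b 63 56 6d 8d e9 74 29 86 01 e1 21 3f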